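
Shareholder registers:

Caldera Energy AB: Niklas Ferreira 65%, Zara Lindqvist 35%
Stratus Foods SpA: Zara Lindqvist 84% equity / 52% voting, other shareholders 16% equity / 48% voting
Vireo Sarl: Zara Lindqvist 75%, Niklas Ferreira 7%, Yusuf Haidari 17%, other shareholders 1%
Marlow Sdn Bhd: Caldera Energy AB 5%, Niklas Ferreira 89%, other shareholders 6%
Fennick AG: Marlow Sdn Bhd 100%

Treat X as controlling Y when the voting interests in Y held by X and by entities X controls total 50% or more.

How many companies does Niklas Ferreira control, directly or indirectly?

3

Niklas holds 65% of Caldera, so Niklas controls Caldera.
Caldera and Niklas together hold 5% + 89% = 94% of Marlow, so Niklas controls Marlow.
Marlow holds 100% of Fennick, so Niklas controls Fennick.
No other company's threshold is met.
Niklas controls 3 companies.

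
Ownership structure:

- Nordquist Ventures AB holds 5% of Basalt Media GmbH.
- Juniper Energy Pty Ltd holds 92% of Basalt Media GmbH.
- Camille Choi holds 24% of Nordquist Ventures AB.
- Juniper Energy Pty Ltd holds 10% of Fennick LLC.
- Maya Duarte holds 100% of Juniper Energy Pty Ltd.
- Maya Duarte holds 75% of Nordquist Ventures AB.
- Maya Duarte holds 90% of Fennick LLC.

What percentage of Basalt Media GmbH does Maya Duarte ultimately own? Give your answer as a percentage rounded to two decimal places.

Maya reaches Basalt along 2 paths.
Via Juniper: 100% × 92% = 92%.
Via Nordquist: 75% × 5% = 3.75%.
Total: 92% + 3.75% = 95.75%.

95.75%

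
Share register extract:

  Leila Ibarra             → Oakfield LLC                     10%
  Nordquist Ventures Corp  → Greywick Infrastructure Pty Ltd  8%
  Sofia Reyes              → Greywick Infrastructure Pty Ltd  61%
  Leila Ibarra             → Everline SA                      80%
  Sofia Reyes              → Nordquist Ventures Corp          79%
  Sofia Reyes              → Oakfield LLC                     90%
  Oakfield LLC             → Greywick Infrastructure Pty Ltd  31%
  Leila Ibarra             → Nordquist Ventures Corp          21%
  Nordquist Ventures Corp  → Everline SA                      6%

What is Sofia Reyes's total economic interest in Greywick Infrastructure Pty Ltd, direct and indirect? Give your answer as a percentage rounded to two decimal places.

95.22%

Sofia reaches Greywick along 3 paths.
Via Nordquist: 79% × 8% = 6.32%.
Via Oakfield: 90% × 31% = 27.9%.
Direct stake: 61% = 61%.
Total: 6.32% + 27.9% + 61% = 95.22%.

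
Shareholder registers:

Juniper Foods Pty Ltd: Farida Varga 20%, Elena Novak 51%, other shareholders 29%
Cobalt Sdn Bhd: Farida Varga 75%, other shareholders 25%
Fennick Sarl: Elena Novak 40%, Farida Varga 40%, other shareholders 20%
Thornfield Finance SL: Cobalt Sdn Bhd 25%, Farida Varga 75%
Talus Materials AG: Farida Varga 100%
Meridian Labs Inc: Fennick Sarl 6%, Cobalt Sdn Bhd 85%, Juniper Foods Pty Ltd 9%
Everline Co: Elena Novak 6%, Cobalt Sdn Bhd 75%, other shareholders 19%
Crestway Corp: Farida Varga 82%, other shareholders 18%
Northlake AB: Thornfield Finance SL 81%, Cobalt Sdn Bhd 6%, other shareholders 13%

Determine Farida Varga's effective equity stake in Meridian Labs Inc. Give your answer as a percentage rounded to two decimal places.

67.95%

Farida reaches Meridian along 3 paths.
Via Fennick: 40% × 6% = 2.4%.
Via Cobalt: 75% × 85% = 63.75%.
Via Juniper: 20% × 9% = 1.8%.
Total: 2.4% + 63.75% + 1.8% = 67.95%.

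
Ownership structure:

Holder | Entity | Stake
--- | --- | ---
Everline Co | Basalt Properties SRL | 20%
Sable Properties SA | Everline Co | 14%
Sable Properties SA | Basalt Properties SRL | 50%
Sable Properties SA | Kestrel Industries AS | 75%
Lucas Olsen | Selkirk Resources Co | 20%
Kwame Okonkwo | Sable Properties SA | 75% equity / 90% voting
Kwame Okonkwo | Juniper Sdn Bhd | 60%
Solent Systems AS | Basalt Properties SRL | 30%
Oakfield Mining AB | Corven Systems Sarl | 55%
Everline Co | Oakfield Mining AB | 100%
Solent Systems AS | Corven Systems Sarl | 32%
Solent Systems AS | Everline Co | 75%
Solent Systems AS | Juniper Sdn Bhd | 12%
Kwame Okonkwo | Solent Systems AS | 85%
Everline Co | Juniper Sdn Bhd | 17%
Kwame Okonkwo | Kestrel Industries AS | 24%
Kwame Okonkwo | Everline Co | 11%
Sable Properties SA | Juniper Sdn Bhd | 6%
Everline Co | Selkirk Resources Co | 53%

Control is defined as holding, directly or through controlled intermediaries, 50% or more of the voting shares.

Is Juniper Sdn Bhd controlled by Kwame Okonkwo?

Kwame holds 85% of Solent, so Kwame controls Solent.
Kwame holds 90% of Sable, so Kwame controls Sable.
Kwame and Solent and Sable together hold 11% + 75% + 14% = 100% of Everline, so Kwame controls Everline.
Kwame and Sable and Solent and Everline together hold 60% + 6% + 12% + 17% = 95% of Juniper, so Kwame controls Juniper.

Yes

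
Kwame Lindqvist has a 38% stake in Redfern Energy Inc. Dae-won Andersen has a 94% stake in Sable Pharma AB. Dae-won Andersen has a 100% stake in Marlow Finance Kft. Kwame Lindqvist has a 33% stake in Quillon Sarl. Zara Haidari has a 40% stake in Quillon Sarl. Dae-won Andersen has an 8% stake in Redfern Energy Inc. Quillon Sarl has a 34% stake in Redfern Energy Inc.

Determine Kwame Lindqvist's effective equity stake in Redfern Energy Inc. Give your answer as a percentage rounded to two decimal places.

49.22%

Kwame reaches Redfern along 2 paths.
Via Quillon: 33% × 34% = 11.22%.
Direct stake: 38% = 38%.
Total: 11.22% + 38% = 49.22%.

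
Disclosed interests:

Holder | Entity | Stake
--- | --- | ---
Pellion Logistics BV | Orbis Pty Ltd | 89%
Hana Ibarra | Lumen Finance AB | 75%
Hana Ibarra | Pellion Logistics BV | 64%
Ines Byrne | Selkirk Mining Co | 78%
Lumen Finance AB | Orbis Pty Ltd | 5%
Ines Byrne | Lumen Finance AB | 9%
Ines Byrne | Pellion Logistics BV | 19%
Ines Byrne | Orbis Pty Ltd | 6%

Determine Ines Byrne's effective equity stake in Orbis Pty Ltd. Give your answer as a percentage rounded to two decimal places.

Ines reaches Orbis along 3 paths.
Direct stake: 6% = 6%.
Via Pellion: 19% × 89% = 16.91%.
Via Lumen: 9% × 5% = 0.45%.
Total: 6% + 16.91% + 0.45% = 23.36%.

23.36%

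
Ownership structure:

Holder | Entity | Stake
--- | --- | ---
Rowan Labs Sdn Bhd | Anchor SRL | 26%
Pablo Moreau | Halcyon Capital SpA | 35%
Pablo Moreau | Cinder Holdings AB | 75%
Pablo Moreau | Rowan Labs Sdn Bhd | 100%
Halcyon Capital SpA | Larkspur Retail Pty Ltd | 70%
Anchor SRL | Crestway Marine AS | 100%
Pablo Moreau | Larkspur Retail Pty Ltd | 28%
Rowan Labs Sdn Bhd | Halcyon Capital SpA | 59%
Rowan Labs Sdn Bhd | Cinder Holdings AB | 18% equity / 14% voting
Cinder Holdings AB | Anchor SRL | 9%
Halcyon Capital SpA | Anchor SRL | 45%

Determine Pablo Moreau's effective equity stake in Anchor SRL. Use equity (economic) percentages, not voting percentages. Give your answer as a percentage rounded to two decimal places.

76.67%

Pablo reaches Anchor along 5 paths.
Via Rowan → Halcyon: 100% × 59% × 45% = 26.55%.
Via Halcyon: 35% × 45% = 15.75%.
Via Cinder: 75% × 9% = 6.75%.
Via Rowan → Cinder: 100% × 18% × 9% = 1.62%.
Via Rowan: 100% × 26% = 26%.
Total: 26.55% + 15.75% + 6.75% + 1.62% + 26% = 76.67%.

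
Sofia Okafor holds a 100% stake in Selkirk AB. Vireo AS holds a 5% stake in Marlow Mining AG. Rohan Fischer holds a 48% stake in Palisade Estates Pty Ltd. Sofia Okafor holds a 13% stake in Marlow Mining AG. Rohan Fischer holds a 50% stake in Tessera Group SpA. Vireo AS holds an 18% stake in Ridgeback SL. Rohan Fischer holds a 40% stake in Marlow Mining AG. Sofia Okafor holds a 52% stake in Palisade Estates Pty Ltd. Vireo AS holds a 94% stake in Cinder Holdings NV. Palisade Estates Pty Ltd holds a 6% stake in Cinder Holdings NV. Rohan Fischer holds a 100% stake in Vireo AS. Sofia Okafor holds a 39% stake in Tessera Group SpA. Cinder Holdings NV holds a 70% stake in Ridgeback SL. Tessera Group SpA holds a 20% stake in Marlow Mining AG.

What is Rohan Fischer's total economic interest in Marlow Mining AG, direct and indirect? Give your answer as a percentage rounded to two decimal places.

55.00%

Rohan reaches Marlow along 3 paths.
Direct stake: 40% = 40%.
Via Tessera: 50% × 20% = 10%.
Via Vireo: 100% × 5% = 5%.
Total: 40% + 10% + 5% = 55%.
Rounded: 55.00%.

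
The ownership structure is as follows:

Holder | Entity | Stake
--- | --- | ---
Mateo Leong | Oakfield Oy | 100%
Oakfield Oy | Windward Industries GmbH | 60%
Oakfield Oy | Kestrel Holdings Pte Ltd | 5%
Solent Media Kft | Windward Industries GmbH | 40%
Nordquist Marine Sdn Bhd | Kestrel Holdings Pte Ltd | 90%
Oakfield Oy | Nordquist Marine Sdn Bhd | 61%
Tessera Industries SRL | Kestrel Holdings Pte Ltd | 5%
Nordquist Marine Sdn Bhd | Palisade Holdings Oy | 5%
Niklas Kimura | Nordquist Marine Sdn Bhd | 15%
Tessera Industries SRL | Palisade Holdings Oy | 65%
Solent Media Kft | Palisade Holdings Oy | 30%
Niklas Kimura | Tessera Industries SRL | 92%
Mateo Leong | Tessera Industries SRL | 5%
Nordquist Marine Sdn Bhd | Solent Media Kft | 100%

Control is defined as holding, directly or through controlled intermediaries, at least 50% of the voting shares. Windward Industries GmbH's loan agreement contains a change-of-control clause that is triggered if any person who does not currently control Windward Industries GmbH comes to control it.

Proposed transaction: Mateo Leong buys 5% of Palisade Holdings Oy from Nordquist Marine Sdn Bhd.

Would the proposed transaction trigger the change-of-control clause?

No

The purchase adds only to Mateo's holdings (Nordquist's stake shrinks), so Mateo is the only person who could newly come to control Windward.
Mateo holds 100% of Oakfield, so Mateo controls Oakfield.
Oakfield holds 61% of Nordquist, so Mateo controls Nordquist.
Nordquist holds 100% of Solent, so Mateo controls Solent.
Oakfield and Solent together hold 60% + 40% = 100% of Windward, so Mateo controls Windward.
So Mateo already controls Windward before the transaction.
After the purchase, Mateo holds 5% of Palisade directly, and Nordquist's stake falls to 0%.
Mateo controlled Windward already, so this is not a new person acquiring control; every other person's position is unchanged or reduced.
No new person acquires control, so the clause is not triggered.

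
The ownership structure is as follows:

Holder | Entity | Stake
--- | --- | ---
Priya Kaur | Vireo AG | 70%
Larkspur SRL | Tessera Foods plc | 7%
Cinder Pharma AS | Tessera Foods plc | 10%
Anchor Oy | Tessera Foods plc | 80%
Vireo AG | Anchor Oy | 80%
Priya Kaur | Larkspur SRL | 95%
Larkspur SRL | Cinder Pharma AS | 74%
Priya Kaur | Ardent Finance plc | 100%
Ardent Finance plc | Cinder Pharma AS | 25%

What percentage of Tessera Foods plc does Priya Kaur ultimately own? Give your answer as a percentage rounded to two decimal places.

60.98%

Priya reaches Tessera along 4 paths.
Via Larkspur → Cinder: 95% × 74% × 10% = 7.03%.
Via Ardent → Cinder: 100% × 25% × 10% = 2.5%.
Via Vireo → Anchor: 70% × 80% × 80% = 44.8%.
Via Larkspur: 95% × 7% = 6.65%.
Total: 7.03% + 2.5% + 44.8% + 6.65% = 60.98%.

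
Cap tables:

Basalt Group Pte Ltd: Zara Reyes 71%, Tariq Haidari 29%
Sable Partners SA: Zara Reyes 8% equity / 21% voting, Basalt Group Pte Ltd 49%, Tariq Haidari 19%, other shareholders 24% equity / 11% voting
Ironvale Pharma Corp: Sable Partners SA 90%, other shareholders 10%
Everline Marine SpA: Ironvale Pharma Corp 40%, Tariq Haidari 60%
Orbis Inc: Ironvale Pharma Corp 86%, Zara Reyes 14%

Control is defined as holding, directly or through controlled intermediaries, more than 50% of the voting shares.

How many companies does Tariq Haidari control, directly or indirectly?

Tariq holds 60% of Everline, so Tariq controls Everline.
No other company's threshold is met.
Tariq controls 1 company.

1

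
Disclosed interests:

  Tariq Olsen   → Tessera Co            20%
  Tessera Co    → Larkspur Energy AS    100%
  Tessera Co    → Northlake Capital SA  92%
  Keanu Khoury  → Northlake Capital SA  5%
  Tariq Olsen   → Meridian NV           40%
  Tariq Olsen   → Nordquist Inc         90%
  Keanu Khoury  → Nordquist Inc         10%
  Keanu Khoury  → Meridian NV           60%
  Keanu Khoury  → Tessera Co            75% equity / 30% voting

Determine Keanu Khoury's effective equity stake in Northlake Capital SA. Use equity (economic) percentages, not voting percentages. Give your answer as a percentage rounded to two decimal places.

Keanu reaches Northlake along 2 paths.
Via Tessera: 75% × 92% = 69%.
Direct stake: 5% = 5%.
Total: 69% + 5% = 74%.
Rounded: 74.00%.

74.00%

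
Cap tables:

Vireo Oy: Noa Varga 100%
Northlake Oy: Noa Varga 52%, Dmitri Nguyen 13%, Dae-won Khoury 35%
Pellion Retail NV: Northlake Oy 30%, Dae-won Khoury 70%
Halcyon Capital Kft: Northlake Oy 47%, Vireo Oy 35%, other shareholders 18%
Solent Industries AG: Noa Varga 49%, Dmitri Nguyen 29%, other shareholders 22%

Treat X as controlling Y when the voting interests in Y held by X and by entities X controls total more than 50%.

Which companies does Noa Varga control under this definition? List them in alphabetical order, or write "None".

Halcyon Capital Kft, Northlake Oy, Vireo Oy

Noa holds 100% of Vireo, so Noa controls Vireo.
Noa holds 52% of Northlake, so Noa controls Northlake.
Northlake and Vireo together hold 47% + 35% = 82% of Halcyon, so Noa controls Halcyon.
No other company's threshold is met.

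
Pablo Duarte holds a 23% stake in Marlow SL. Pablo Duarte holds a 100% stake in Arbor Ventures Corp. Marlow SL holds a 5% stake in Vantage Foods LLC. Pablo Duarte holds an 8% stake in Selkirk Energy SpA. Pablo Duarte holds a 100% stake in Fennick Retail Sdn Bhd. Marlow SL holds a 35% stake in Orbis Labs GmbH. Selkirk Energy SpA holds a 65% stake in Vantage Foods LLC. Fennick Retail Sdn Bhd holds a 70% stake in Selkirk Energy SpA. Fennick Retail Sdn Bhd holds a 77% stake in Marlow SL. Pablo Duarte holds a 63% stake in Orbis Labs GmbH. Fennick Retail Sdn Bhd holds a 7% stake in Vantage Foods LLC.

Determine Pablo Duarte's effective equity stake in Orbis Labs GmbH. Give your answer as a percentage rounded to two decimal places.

Pablo reaches Orbis along 3 paths.
Direct stake: 63% = 63%.
Via Fennick → Marlow: 100% × 77% × 35% = 26.95%.
Via Marlow: 23% × 35% = 8.05%.
Total: 63% + 26.95% + 8.05% = 98%.
Rounded: 98.00%.

98.00%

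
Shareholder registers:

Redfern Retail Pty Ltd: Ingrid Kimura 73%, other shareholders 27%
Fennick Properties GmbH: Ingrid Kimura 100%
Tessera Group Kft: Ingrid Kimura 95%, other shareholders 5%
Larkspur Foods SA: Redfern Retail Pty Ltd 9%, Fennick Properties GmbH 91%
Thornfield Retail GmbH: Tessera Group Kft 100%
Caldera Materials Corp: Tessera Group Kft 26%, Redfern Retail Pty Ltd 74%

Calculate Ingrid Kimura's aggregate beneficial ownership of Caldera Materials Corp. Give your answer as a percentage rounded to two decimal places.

Ingrid reaches Caldera along 2 paths.
Via Tessera: 95% × 26% = 24.7%.
Via Redfern: 73% × 74% = 54.02%.
Total: 24.7% + 54.02% = 78.72%.

78.72%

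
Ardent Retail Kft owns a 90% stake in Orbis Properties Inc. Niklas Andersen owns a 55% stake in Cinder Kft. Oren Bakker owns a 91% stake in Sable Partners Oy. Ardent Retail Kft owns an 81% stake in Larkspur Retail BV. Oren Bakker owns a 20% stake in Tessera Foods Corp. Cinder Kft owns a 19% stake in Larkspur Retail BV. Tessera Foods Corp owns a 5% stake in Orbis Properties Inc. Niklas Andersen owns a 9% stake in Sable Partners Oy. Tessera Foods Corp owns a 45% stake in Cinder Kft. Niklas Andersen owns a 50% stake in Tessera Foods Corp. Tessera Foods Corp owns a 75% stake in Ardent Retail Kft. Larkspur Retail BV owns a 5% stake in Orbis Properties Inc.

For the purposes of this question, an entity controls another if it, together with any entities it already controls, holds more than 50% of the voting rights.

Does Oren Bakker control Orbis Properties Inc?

No

Oren holds 91% of Sable, so Oren controls Sable.
Neither Oren nor any entity Oren controls holds any voting interest in Orbis.
So Oren does not control Orbis.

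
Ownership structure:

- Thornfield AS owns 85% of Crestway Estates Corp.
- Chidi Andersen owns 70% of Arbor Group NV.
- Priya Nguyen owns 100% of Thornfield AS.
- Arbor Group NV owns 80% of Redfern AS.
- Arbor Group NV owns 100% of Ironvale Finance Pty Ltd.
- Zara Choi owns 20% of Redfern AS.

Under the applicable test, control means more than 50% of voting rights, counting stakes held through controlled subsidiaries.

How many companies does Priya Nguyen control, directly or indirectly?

Priya holds 100% of Thornfield, so Priya controls Thornfield.
Thornfield holds 85% of Crestway, so Priya controls Crestway.
No other company's threshold is met.
Priya controls 2 companies.

2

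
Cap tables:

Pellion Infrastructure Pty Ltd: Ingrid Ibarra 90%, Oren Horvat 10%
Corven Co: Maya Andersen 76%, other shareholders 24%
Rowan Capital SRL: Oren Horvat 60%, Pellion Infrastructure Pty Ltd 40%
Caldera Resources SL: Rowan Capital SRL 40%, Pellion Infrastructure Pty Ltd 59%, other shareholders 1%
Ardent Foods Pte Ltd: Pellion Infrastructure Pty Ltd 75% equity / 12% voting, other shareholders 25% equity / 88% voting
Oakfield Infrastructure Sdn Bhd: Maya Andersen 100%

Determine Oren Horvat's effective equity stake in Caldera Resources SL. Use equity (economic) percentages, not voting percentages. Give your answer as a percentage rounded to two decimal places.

Oren reaches Caldera along 3 paths.
Via Rowan: 60% × 40% = 24%.
Via Pellion → Rowan: 10% × 40% × 40% = 1.6%.
Via Pellion: 10% × 59% = 5.9%.
Total: 24% + 1.6% + 5.9% = 31.5%.
Rounded: 31.50%.

31.50%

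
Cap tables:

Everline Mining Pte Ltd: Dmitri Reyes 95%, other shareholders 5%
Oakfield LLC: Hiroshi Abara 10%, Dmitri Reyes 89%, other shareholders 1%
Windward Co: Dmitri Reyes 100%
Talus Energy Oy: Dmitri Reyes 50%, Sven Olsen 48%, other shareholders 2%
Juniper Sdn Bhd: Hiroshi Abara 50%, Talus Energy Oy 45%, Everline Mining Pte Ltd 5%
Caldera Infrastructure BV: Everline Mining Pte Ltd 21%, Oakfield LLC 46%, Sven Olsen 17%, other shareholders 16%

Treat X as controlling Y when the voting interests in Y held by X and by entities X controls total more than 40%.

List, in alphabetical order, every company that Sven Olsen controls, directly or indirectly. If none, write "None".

Juniper Sdn Bhd, Talus Energy Oy

Sven holds 48% of Talus, so Sven controls Talus.
Talus holds 45% of Juniper, so Sven controls Juniper.
No other company's threshold is met.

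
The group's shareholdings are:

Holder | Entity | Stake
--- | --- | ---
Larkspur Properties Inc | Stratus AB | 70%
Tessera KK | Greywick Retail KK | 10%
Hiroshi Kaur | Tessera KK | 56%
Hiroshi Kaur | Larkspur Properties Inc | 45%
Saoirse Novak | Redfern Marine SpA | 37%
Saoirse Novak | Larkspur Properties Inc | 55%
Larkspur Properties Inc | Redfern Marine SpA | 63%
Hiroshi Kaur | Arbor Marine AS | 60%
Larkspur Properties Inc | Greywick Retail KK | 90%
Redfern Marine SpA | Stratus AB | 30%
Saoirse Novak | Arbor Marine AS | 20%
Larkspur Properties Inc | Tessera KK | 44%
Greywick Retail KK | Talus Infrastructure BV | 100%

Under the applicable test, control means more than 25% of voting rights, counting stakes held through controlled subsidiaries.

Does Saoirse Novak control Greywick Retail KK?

Saoirse holds 55% of Larkspur, so Saoirse controls Larkspur.
Larkspur holds 44% of Tessera, so Saoirse controls Tessera.
Tessera and Larkspur together hold 10% + 90% = 100% of Greywick, so Saoirse controls Greywick.

Yes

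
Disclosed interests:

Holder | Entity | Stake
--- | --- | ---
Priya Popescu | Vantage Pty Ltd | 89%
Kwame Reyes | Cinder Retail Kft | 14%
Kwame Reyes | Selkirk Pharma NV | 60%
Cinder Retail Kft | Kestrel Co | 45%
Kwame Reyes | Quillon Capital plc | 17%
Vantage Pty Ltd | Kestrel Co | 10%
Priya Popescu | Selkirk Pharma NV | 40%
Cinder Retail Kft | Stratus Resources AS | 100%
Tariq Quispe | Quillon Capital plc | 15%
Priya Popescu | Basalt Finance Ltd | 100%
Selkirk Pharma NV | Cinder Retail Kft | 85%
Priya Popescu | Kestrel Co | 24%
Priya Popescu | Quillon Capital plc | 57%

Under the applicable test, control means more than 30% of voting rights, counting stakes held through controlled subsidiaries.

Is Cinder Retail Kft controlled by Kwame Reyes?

Kwame holds 60% of Selkirk, so Kwame controls Selkirk.
Selkirk and Kwame together hold 85% + 14% = 99% of Cinder, so Kwame controls Cinder.

Yes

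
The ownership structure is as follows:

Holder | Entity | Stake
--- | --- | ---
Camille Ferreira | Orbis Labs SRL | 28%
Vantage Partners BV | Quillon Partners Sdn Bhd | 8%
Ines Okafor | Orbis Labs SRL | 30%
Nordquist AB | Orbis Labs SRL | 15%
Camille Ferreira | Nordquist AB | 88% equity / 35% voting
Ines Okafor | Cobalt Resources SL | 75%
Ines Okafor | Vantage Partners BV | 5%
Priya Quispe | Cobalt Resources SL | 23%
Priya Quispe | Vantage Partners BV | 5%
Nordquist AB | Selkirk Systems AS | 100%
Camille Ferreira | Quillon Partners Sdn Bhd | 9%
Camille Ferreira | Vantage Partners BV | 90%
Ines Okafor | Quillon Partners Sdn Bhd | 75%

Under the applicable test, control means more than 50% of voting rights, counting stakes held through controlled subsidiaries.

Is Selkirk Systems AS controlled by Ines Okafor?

Ines holds 75% of Quillon, so Ines controls Quillon.
Ines holds 75% of Cobalt, so Ines controls Cobalt.
Neither Ines nor any entity Ines controls holds any voting interest in Selkirk.
So Ines does not control Selkirk.

No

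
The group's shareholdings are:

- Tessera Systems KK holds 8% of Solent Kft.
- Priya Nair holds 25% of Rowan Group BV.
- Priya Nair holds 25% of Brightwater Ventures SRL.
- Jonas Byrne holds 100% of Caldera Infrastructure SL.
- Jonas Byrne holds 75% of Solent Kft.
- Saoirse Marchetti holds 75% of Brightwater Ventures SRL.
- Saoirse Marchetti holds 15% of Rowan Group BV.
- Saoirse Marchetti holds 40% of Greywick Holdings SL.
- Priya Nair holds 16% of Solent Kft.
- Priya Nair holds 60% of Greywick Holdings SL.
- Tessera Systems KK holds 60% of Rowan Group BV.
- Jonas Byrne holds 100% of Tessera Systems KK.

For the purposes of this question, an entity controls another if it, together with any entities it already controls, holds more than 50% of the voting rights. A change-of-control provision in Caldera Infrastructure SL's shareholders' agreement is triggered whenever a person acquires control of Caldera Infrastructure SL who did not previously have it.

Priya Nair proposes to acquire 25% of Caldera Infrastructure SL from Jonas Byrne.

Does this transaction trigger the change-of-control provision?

The purchase adds only to Priya's holdings (Jonas's stake shrinks), so Priya is the only person who could newly come to control Caldera.
Priya holds 60% of Greywick, so Priya controls Greywick.
Neither Priya nor any entity Priya controls holds any voting interest in Caldera.
So before the transaction, Priya does not control Caldera.
After the purchase, Priya holds 25% of Caldera directly, and Jonas's stake falls to 75%.
After the transaction, Priya's side holds 25% of Caldera, not > 50%, so Priya still does not control Caldera.
No new person acquires control, so the clause is not triggered.

No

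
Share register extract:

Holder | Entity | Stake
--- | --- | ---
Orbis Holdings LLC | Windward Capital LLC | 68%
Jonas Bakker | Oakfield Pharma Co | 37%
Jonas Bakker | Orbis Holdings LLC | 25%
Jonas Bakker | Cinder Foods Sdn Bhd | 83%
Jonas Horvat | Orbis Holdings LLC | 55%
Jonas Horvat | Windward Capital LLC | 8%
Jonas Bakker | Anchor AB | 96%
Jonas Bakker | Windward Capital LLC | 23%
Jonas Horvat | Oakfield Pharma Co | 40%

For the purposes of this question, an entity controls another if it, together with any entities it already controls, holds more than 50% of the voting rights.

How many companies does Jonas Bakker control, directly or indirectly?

Jonas Bakker holds 96% of Anchor, so Jonas Bakker controls Anchor.
Jonas Bakker holds 83% of Cinder, so Jonas Bakker controls Cinder.
No other company's threshold is met.
Jonas Bakker controls 2 companies.

2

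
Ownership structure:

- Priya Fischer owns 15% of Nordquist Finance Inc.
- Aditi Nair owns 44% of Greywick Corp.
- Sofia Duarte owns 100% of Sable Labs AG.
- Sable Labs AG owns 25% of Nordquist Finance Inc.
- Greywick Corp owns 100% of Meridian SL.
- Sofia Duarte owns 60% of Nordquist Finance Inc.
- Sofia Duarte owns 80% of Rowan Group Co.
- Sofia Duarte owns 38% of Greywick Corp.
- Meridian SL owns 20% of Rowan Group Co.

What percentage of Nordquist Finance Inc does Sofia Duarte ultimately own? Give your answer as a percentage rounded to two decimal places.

85.00%

Sofia reaches Nordquist along 2 paths.
Direct stake: 60% = 60%.
Via Sable: 100% × 25% = 25%.
Total: 60% + 25% = 85%.
Rounded: 85.00%.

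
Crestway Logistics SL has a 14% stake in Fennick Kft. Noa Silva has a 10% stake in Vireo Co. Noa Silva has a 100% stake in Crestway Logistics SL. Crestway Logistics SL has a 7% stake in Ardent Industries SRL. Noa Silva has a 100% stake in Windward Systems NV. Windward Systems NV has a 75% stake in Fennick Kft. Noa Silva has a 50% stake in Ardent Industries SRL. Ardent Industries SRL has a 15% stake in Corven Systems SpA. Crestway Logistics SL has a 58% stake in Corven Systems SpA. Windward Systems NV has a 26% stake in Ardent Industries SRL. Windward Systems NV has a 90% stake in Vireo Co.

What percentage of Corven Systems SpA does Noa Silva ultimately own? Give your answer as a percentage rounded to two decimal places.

70.45%

Noa reaches Corven along 4 paths.
Via Ardent: 50% × 15% = 7.5%.
Via Crestway → Ardent: 100% × 7% × 15% = 1.05%.
Via Windward → Ardent: 100% × 26% × 15% = 3.9%.
Via Crestway: 100% × 58% = 58%.
Total: 7.5% + 1.05% + 3.9% + 58% = 70.45%.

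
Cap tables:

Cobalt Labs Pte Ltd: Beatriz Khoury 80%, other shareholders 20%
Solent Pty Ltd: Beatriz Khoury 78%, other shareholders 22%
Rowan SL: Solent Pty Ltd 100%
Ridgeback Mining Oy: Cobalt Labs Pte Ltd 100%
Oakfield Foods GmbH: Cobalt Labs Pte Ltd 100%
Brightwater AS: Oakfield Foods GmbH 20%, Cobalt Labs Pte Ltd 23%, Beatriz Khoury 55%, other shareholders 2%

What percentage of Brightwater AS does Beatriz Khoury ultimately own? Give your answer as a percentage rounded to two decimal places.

Beatriz reaches Brightwater along 3 paths.
Via Cobalt → Oakfield: 80% × 100% × 20% = 16%.
Via Cobalt: 80% × 23% = 18.4%.
Direct stake: 55% = 55%.
Total: 16% + 18.4% + 55% = 89.4%.
Rounded: 89.40%.

89.40%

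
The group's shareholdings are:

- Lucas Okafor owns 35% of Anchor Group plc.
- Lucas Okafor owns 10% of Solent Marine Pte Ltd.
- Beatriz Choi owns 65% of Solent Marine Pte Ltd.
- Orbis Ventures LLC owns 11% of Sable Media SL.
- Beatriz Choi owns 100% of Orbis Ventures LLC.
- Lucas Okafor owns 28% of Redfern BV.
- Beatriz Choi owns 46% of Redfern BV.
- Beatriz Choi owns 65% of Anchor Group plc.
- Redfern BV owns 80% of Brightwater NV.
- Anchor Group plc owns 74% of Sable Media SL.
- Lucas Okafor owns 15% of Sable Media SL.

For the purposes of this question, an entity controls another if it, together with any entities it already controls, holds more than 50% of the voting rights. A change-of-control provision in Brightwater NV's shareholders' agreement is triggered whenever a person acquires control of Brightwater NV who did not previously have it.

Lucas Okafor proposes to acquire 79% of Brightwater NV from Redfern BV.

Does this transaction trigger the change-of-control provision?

The purchase adds only to Lucas's holdings (Redfern's stake shrinks), so Lucas is the only person who could newly come to control Brightwater.
Lucas's largest direct stake is 35% in Anchor, which does not meet the threshold, so Lucas controls no company.
Neither Lucas nor any entity Lucas controls holds any voting interest in Brightwater.
So before the transaction, Lucas does not control Brightwater.
After the purchase, Lucas holds 79% of Brightwater directly, and Redfern's stake falls to 1%.
Lucas holds 79% of Brightwater, so Lucas controls Brightwater.
Lucas did not control Brightwater before and does after, so the clause is triggered.

Yes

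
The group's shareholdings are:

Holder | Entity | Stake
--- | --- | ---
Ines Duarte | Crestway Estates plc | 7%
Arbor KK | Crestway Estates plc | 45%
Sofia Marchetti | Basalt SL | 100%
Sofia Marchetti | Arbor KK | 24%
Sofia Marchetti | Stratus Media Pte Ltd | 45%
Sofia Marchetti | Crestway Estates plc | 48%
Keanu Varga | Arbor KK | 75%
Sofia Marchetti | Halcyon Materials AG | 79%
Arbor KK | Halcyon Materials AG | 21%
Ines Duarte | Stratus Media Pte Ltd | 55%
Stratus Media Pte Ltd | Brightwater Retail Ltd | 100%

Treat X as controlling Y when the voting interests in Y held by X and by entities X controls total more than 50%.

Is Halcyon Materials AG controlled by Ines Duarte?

Ines holds 55% of Stratus, so Ines controls Stratus.
Stratus holds 100% of Brightwater, so Ines controls Brightwater.
Neither Ines nor any entity Ines controls holds any voting interest in Halcyon.
So Ines does not control Halcyon.

No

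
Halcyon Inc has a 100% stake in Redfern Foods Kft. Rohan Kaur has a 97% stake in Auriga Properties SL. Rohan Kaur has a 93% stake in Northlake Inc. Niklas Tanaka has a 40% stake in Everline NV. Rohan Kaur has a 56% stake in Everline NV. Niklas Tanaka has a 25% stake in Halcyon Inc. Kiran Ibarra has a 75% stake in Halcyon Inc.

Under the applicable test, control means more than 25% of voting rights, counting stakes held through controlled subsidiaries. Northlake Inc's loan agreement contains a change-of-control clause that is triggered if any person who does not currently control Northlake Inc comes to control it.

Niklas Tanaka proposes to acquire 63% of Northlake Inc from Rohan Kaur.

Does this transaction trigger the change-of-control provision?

Yes

The purchase adds only to Niklas's holdings (Rohan's stake shrinks), so Niklas is the only person who could newly come to control Northlake.
Niklas holds 40% of Everline, so Niklas controls Everline.
Neither Niklas nor any entity Niklas controls holds any voting interest in Northlake.
So before the transaction, Niklas does not control Northlake.
After the purchase, Niklas holds 63% of Northlake directly, and Rohan's stake falls to 30%.
Niklas holds 63% of Northlake, so Niklas controls Northlake.
Niklas did not control Northlake before and does after, so the clause is triggered.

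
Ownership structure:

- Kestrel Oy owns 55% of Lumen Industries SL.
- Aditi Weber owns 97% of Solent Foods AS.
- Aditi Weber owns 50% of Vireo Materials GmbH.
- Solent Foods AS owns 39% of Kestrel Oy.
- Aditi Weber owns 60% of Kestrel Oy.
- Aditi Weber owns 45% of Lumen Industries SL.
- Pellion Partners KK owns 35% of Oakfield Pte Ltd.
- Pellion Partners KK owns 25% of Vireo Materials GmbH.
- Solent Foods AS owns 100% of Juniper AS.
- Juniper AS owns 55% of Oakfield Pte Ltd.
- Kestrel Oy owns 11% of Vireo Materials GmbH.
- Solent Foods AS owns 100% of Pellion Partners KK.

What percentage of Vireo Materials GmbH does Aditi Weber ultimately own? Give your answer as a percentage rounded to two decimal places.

85.01%

Aditi reaches Vireo along 4 paths.
Via Solent → Pellion: 97% × 100% × 25% = 24.25%.
Direct stake: 50% = 50%.
Via Kestrel: 60% × 11% = 6.6%.
Via Solent → Kestrel: 97% × 39% × 11% = 4.1613%.
Total: 24.25% + 50% + 6.6% + 4.1613% = 85.0113%.
Rounded: 85.01%.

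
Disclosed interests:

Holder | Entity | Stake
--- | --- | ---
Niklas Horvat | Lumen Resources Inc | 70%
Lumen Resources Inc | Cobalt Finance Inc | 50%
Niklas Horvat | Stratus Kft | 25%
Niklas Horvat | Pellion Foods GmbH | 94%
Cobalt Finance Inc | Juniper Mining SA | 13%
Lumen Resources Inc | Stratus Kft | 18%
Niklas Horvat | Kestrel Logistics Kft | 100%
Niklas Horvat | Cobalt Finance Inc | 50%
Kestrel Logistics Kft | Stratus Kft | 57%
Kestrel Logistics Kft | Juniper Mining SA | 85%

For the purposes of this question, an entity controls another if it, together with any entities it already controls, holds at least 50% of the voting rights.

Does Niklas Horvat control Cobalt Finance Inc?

Yes

Niklas holds 70% of Lumen, so Niklas controls Lumen.
Niklas and Lumen together hold 50% + 50% = 100% of Cobalt, so Niklas controls Cobalt.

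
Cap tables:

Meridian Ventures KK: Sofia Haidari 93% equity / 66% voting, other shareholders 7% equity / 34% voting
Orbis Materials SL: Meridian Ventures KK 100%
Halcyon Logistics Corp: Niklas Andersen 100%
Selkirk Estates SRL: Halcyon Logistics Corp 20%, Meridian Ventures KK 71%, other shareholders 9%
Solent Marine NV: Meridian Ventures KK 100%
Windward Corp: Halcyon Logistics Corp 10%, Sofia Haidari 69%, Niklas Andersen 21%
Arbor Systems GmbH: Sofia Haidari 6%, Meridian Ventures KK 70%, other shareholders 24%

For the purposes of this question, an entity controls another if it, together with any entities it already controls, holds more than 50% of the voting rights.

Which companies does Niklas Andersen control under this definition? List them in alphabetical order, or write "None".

Halcyon Logistics Corp

Niklas holds 100% of Halcyon, so Niklas controls Halcyon.
No other company's threshold is met.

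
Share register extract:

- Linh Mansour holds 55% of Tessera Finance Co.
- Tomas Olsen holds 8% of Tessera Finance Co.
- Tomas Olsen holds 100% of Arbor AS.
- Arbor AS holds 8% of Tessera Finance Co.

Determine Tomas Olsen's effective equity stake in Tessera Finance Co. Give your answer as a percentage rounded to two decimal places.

Tomas reaches Tessera along 2 paths.
Direct stake: 8% = 8%.
Via Arbor: 100% × 8% = 8%.
Total: 8% + 8% = 16%.
Rounded: 16.00%.

16.00%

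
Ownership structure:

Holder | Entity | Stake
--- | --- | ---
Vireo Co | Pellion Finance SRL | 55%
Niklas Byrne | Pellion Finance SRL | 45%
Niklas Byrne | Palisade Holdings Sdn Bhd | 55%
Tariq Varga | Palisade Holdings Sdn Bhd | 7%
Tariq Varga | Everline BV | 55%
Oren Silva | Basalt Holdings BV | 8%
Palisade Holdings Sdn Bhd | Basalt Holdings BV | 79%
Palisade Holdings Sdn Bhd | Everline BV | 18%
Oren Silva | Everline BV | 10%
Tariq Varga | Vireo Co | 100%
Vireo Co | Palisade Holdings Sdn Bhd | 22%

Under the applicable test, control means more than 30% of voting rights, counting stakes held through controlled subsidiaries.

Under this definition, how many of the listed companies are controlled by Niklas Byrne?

3

Niklas holds 55% of Palisade, so Niklas controls Palisade.
Niklas holds 45% of Pellion, so Niklas controls Pellion.
Palisade holds 79% of Basalt, so Niklas controls Basalt.
No other company's threshold is met.
Niklas controls 3 companies.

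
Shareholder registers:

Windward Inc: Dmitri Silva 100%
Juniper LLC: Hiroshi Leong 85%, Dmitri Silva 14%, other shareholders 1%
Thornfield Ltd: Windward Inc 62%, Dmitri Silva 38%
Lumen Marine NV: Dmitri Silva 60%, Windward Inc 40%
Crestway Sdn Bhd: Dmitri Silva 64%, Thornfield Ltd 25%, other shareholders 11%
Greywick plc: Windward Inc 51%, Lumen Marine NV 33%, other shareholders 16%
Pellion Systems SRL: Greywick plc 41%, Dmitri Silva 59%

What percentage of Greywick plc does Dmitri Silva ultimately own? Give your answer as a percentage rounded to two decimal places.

Dmitri reaches Greywick along 3 paths.
Via Windward: 100% × 51% = 51%.
Via Lumen: 60% × 33% = 19.8%.
Via Windward → Lumen: 100% × 40% × 33% = 13.2%.
Total: 51% + 19.8% + 13.2% = 84%.
Rounded: 84.00%.

84.00%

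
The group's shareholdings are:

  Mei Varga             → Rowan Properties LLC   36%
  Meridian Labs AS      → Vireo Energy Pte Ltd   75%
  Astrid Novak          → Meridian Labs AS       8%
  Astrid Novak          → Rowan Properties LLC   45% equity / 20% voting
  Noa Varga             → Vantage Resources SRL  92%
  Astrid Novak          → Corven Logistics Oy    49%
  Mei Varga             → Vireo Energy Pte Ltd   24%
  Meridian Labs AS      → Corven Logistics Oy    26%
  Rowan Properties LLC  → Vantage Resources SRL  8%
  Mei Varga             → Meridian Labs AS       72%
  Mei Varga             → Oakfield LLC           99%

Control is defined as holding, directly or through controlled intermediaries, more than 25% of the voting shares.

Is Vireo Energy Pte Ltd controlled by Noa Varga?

Noa holds 92% of Vantage, so Noa controls Vantage.
Neither Noa nor any entity Noa controls holds any voting interest in Vireo.
So Noa does not control Vireo.

No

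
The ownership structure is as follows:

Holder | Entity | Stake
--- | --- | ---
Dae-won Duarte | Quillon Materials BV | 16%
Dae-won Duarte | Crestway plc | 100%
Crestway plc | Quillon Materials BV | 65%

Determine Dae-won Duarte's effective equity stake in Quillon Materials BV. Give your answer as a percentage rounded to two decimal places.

81.00%

Dae-won reaches Quillon along 2 paths.
Direct stake: 16% = 16%.
Via Crestway: 100% × 65% = 65%.
Total: 16% + 65% = 81%.
Rounded: 81.00%.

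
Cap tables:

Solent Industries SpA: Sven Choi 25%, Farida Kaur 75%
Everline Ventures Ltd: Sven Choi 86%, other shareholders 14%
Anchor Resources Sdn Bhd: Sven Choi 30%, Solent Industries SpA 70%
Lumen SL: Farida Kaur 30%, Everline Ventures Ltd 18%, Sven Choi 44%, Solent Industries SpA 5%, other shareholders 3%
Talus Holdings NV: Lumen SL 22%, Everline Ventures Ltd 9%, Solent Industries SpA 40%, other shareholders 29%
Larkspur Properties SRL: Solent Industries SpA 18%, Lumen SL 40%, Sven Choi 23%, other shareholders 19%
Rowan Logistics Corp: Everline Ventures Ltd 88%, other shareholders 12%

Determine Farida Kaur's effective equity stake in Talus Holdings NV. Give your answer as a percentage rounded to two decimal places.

Farida reaches Talus along 3 paths.
Via Lumen: 30% × 22% = 6.6%.
Via Solent → Lumen: 75% × 5% × 22% = 0.825%.
Via Solent: 75% × 40% = 30%.
Total: 6.6% + 0.825% + 30% = 37.425%.
Rounded: 37.43%.

37.43%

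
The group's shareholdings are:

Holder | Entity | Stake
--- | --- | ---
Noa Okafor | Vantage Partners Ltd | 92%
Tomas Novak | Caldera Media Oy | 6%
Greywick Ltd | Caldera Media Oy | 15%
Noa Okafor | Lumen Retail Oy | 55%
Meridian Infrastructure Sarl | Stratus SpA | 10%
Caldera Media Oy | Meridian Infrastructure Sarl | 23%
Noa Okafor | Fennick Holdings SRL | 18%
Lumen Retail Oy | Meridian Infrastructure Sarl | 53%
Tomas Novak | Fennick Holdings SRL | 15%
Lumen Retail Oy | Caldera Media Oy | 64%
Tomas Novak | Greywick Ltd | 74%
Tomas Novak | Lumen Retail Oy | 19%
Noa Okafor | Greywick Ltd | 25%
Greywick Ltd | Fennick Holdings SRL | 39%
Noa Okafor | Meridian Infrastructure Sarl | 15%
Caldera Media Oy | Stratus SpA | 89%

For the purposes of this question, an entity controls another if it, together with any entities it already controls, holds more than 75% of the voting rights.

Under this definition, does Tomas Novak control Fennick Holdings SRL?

Tomas's largest direct stake is 74% in Greywick, which does not meet the threshold, so Tomas controls no company.
In Fennick, Tomas's side holds only 15%, not > 75%.
So Tomas does not control Fennick.

No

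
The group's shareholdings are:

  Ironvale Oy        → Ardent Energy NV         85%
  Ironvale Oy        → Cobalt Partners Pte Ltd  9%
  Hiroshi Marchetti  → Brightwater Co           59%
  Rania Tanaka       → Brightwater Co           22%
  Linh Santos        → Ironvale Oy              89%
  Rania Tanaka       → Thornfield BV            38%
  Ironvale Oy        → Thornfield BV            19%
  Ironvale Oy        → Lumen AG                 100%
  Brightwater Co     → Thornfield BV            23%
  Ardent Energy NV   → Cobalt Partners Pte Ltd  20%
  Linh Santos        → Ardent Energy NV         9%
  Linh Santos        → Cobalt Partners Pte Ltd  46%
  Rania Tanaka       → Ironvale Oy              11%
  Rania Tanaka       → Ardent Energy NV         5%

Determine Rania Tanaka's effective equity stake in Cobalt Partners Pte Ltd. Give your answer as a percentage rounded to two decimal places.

3.86%

Rania reaches Cobalt along 3 paths.
Via Ironvale → Ardent: 11% × 85% × 20% = 1.87%.
Via Ardent: 5% × 20% = 1%.
Via Ironvale: 11% × 9% = 0.99%.
Total: 1.87% + 1% + 0.99% = 3.86%.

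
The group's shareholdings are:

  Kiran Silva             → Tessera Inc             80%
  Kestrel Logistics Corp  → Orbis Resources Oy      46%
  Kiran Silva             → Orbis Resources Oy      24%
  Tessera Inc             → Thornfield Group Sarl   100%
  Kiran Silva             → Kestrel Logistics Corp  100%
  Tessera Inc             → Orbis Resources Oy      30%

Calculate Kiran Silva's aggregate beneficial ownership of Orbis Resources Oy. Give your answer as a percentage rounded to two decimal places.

94.00%

Kiran reaches Orbis along 3 paths.
Direct stake: 24% = 24%.
Via Kestrel: 100% × 46% = 46%.
Via Tessera: 80% × 30% = 24%.
Total: 24% + 46% + 24% = 94%.
Rounded: 94.00%.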